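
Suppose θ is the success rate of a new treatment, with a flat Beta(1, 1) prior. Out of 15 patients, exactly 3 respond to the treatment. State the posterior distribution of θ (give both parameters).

The binomial likelihood is conjugate to the Beta prior: with 3 successes and 12 failures, the posterior is Beta(1+3, 1+12) = Beta(4, 13).

Posterior: Beta(4, 13)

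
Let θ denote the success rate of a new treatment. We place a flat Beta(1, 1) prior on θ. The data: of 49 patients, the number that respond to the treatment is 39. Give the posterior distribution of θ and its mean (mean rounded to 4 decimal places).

The binomial likelihood is conjugate to the Beta prior: with 39 successes and 10 failures, the posterior is Beta(1+39, 1+10) = Beta(40, 11).
Posterior mean = α/(α+β) = 40/51 = 0.7843.

Posterior: Beta(40, 11); mean ≈ 0.7843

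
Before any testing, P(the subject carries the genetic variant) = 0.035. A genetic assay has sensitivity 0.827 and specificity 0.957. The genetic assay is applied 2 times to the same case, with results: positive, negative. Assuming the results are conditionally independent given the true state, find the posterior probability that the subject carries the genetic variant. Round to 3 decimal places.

Posterior P(H) ≈ 0.112

Let H be the event that the subject carries the genetic variant; start with P(H) = 0.035. P('positive'|H) = 0.827, P('positive'|¬H) = 0.043.
Update on result 1 ('positive'): P(H) ← 0.827·0.0350 / (0.827·0.0350 + 0.043·0.9650) = 0.028945/0.070440 = 0.4109.
Update on result 2 ('negative'): P(H) ← 0.173·0.4109 / (0.173·0.4109 + 0.957·0.5891) = 0.071089/0.63484 = 0.1120.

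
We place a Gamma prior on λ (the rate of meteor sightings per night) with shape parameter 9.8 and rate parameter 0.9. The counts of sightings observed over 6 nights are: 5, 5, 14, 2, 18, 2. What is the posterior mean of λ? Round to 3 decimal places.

Total count ∑xᵢ = 46 over n = 6 nights.
Gamma is conjugate to the Poisson likelihood: posterior is Gamma(shape = 9.8+46 = 55.8, rate = 0.9+6 = 6.9).
E[λ | data] = 55.8/6.9 = 8.087.

Posterior mean ≈ 8.087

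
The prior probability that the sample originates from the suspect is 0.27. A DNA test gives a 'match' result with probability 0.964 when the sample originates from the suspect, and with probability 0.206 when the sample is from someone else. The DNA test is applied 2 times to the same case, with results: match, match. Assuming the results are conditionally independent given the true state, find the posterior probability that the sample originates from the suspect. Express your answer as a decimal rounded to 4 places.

Posterior P(H) ≈ 0.8901

Let H be the event that the sample originates from the suspect; start with P(H) = 0.27. P('match'|H) = 0.964, P('match'|¬H) = 0.206.
Update on result 1 ('match'): P(H) ← 0.964·0.2700 / (0.964·0.2700 + 0.206·0.7300) = 0.26028/0.41066 = 0.6338.
Update on result 2 ('match'): P(H) ← 0.964·0.6338 / (0.964·0.6338 + 0.206·0.3662) = 0.61099/0.68643 = 0.8901.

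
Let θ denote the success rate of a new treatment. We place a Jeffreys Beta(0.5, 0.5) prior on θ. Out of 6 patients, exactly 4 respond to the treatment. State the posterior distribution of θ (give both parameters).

Posterior: Beta(4.5, 2.5)

Observing 4 successes and 2 failures updates Beta(0.5, 0.5) by adding the success and failure counts to the two shape parameters: α = 0.5+4 = 4.5, β = 0.5+2 = 2.5.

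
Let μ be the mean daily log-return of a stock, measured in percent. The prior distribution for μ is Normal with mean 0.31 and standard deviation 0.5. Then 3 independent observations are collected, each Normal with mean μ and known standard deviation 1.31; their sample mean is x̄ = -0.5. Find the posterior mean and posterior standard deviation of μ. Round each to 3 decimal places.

Prior precision 1/τ₀² = 1/0.5² = 4.00000; data precision n/σ² = 3/1.31² = 1.74815.
Posterior precision = 4.00000 + 1.74815 = 5.74815, giving posterior SD = 1/√5.74815 = 0.417.
Posterior mean = (4.00000·0.31 + 1.74815·-0.5) / 5.74815 = 0.064.

Posterior mean ≈ 0.064; posterior SD ≈ 0.417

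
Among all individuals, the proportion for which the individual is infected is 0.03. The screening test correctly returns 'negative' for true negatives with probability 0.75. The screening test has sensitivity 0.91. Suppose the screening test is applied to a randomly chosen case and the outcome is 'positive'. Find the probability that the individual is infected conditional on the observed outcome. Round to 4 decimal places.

P(H | E) ≈ 0.1012

Write H for 'the individual is infected'. Prior odds H:¬H = 0.03/0.97 = 0.030928. For the 'positive' outcome, the likelihood ratio is 0.91/0.25 = 3.6400.
Posterior odds = 0.030928 × 3.6400 = 0.11258, so P(H|E) = 0.11258/(1+0.11258) = 0.1012.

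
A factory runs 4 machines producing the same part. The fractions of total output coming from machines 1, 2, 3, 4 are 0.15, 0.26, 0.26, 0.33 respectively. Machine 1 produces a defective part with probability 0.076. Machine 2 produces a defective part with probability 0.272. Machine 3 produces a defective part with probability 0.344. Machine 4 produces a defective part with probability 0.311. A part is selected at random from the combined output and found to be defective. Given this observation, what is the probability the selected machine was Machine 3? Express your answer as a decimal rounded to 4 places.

Posterior probability ≈ 0.3262

Tabulate prior·likelihood by source: [1] prior 0.15, lik 0.076, product 0.01140; [2] prior 0.26, lik 0.272, product 0.07072; [3] prior 0.26, lik 0.344, product 0.08944; [4] prior 0.33, lik 0.311, product 0.1026.
Normalizing constant = 0.27419; the posterior for Machine 3 is its product over the sum, 0.08944/0.27419 = 0.3262.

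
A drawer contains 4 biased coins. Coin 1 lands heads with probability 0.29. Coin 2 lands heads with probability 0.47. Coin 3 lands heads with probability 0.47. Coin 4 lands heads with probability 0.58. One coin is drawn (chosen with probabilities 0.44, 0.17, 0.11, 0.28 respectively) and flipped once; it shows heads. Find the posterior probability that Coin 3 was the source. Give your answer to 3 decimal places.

Tabulate prior·likelihood by source: [1] prior 0.44, lik 0.29, product 0.1276; [2] prior 0.17, lik 0.47, product 0.07990; [3] prior 0.11, lik 0.47, product 0.05170; [4] prior 0.28, lik 0.58, product 0.1624.
Normalizing constant = 0.42160; the posterior for Coin 3 is its product over the sum, 0.05170/0.42160 = 0.123.

Posterior probability ≈ 0.123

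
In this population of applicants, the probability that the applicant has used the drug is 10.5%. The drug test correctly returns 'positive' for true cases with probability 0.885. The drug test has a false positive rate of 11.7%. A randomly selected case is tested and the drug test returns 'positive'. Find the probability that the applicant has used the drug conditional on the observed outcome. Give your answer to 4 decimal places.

Write H for 'the applicant has used the drug'. Prior odds H:¬H = 0.105/0.895 = 0.11732. For the 'positive' outcome, the likelihood ratio is 0.885/0.117 = 7.5641.
Posterior odds = 0.11732 × 7.5641 = 0.88741, so P(H|E) = 0.88741/(1+0.88741) = 0.4702.

P(H | E) ≈ 0.4702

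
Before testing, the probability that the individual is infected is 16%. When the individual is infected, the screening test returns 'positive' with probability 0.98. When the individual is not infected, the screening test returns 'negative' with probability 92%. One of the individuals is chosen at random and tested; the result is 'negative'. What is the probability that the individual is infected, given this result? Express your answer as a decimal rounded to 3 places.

P(H | E) ≈ 0.004

Write H for 'the individual is infected'. Prior odds H:¬H = 0.16/0.84 = 0.19048. For the 'negative' outcome, the likelihood ratio is 0.02/0.92 = 0.021739.
Posterior odds = 0.19048 × 0.021739 = 0.0041408, so P(H|E) = 0.0041408/(1+0.0041408) = 0.004.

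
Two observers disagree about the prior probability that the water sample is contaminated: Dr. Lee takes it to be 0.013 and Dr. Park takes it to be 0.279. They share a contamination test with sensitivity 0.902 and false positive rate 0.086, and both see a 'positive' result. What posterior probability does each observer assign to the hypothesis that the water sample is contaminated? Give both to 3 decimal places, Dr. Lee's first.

P('+'|H) = 0.902, P('+'|¬H) = 0.086.
Dr. Lee: numerator 0.902·0.013 = 0.011726; evidence = 0.011726+0.086·0.987 = 0.096608; posterior = 0.121.
Dr. Park: numerator 0.902·0.279 = 0.25166; evidence = 0.25166+0.086·0.721 = 0.31366; posterior = 0.802.

Dr. Lee: 0.121; Dr. Park: 0.802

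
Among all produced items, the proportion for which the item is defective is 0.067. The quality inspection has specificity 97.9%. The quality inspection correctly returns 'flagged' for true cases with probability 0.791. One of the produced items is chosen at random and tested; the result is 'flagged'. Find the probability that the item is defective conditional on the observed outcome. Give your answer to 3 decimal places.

P(H | E) ≈ 0.730

Write H for 'the item is defective'. Prior odds H:¬H = 0.067/0.933 = 0.071811. For the 'flagged' outcome, the likelihood ratio is 0.791/0.021 = 37.667.
Posterior odds = 0.071811 × 37.667 = 2.7049, so P(H|E) = 2.7049/(1+2.7049) = 0.730.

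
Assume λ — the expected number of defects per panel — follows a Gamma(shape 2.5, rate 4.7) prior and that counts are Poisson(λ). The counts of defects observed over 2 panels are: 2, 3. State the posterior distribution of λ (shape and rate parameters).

Total count ∑xᵢ = 5 over n = 2 panels.
Gamma is conjugate to the Poisson likelihood: posterior is Gamma(shape = 2.5+5 = 7.5, rate = 4.7+2 = 6.7).

Posterior: Gamma(shape=7.5, rate=6.7)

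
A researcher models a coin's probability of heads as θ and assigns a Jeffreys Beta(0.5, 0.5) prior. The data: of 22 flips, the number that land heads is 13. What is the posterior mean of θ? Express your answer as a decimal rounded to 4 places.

The binomial likelihood is conjugate to the Beta prior: with 13 successes and 9 failures, the posterior is Beta(0.5+13, 0.5+9) = Beta(13.5, 9.5).
E[θ | data] = 13.5/(13.5+9.5) = 0.5870.

Posterior mean ≈ 0.5870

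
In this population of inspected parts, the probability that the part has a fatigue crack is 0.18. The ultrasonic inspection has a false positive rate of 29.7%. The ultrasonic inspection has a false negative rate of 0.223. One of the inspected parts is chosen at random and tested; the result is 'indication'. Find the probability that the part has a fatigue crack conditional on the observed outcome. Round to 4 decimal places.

Write H for 'the part has a fatigue crack'. Prior odds H:¬H = 0.18/0.82 = 0.21951. For the 'indication' outcome, the likelihood ratio is 0.777/0.297 = 2.6162.
Posterior odds = 0.21951 × 2.6162 = 0.57428, so P(H|E) = 0.57428/(1+0.57428) = 0.3648.

P(H | E) ≈ 0.3648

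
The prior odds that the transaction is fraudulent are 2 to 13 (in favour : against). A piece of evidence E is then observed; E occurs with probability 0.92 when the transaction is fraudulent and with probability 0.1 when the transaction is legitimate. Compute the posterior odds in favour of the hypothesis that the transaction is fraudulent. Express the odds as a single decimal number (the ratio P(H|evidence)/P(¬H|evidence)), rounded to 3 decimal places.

Posterior odds ≈ 1.415

Prior odds = 2/13 = 0.15385.
Likelihood ratio for E = 0.92/0.1 = 9.2000.
Posterior odds = prior odds × LR = 1.4154.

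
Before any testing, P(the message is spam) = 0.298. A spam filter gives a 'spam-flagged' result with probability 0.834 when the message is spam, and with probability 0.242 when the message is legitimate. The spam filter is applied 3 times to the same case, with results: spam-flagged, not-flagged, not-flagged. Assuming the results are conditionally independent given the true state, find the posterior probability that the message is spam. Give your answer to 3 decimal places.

Let H be the event that the message is spam; start with P(H) = 0.298. P('spam-flagged'|H) = 0.834, P('spam-flagged'|¬H) = 0.242.
Update on result 1 ('spam-flagged'): P(H) ← 0.834·0.2980 / (0.834·0.2980 + 0.242·0.7020) = 0.24853/0.41842 = 0.5940.
Update on result 2 ('not-flagged'): P(H) ← 0.166·0.5940 / (0.166·0.5940 + 0.758·0.4060) = 0.098601/0.40636 = 0.2426.
Update on result 3 ('not-flagged'): P(H) ← 0.166·0.2426 / (0.166·0.2426 + 0.758·0.7574) = 0.040279/0.61435 = 0.0656.

Posterior P(H) ≈ 0.066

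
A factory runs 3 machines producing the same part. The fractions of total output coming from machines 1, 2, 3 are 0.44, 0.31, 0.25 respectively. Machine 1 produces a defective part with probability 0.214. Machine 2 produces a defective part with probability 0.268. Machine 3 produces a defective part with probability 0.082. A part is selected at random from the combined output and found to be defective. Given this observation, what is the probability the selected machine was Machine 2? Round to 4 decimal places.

P(defective|M1) = 0.214; P(defective|M2) = 0.268; P(defective|M3) = 0.082.
Prior × likelihood for each source: 0.44·0.214=0.09416, 0.31·0.268=0.08308, 0.25·0.082=0.02050. Summing gives P(defective) = 0.19774.
P(Machine 2 | defective) = 0.08308 / 0.19774 = 0.4201.

Posterior probability ≈ 0.4201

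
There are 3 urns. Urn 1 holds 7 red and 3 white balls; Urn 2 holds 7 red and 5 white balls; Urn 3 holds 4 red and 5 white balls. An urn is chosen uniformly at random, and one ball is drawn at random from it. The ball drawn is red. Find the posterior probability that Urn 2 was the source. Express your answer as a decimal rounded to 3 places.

Tabulate prior·likelihood by source: [1] prior 0.333333, lik 0.7, product 0.2333; [2] prior 0.333333, lik 0.5833, product 0.1944; [3] prior 0.333333, lik 0.4444, product 0.1481.
Normalizing constant = 0.57593; the posterior for Urn 2 is its product over the sum, 0.1944/0.57593 = 0.338.

Posterior probability ≈ 0.338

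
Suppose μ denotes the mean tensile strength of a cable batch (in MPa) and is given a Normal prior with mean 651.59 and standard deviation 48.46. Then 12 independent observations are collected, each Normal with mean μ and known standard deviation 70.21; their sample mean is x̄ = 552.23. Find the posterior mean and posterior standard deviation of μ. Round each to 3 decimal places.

Prior precision 1/τ₀² = 1/48.46² = 0.00042583; data precision n/σ² = 12/70.21² = 0.00243435.
Posterior precision = 0.00042583 + 0.00243435 = 0.00286018, giving posterior SD = 1/√0.00286018 = 18.698.
Posterior mean = (0.00042583·651.59 + 0.00243435·552.23) / 0.00286018 = 567.023.

Posterior mean ≈ 567.023; posterior SD ≈ 18.698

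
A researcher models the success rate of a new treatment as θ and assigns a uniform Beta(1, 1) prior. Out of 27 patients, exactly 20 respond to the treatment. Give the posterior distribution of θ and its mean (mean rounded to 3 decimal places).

Posterior: Beta(21, 8); mean ≈ 0.724

Observing 20 successes and 7 failures updates Beta(1, 1) by adding the success and failure counts to the two shape parameters: α = 1+20 = 21, β = 1+7 = 8.
E[θ | data] = 21/(21+8) = 0.724.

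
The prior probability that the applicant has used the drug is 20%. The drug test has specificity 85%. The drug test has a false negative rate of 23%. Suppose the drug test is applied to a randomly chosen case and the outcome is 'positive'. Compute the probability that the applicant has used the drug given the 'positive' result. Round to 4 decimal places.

P(H | E) ≈ 0.5620

Let H be the event that the applicant has used the drug. P(H) = 0.2, so P(¬H) = 0.8. With E the 'positive' result, P(E|H) = 0.77 and P(E|¬H) = 0.15.
P(E) = 0.77·0.2 + 0.15·0.8 = 0.15400 + 0.12000 = 0.27400.
By Bayes' theorem, P(H|E) = 0.15400 / 0.27400 = 0.5620.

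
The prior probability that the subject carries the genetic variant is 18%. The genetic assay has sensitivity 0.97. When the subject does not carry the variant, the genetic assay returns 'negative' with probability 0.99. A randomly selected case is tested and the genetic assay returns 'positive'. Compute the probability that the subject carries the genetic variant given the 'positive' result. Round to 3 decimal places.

P(H | E) ≈ 0.955

Write H for 'the subject carries the genetic variant'. Prior odds H:¬H = 0.18/0.82 = 0.21951. For the 'positive' outcome, the likelihood ratio is 0.97/0.01 = 97.000.
Posterior odds = 0.21951 × 97.000 = 21.293, so P(H|E) = 21.293/(1+21.293) = 0.955.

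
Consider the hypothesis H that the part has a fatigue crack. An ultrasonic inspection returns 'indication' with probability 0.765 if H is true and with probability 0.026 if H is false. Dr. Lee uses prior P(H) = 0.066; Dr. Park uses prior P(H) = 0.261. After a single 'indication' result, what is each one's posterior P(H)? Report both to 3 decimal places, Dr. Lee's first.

P('+'|H) = 0.765, P('+'|¬H) = 0.026.
Dr. Lee: numerator 0.765·0.066 = 0.050490; evidence = 0.050490+0.026·0.934 = 0.074774; posterior = 0.675.
Dr. Park: numerator 0.765·0.261 = 0.19967; evidence = 0.19967+0.026·0.739 = 0.21888; posterior = 0.912.

Dr. Lee: 0.675; Dr. Park: 0.912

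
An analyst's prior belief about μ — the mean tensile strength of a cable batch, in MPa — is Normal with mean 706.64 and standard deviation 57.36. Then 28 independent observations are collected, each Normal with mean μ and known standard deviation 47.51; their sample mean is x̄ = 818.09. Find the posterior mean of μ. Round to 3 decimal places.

With known σ, the Normal prior is conjugate. Weight on the data is w = (n/σ²)/(n/σ² + 1/τ₀²) = 0.0124047/(0.0124047+0.00030394) = 0.97608.
Posterior mean = w·x̄ + (1−w)·μ₀ = 0.97608·818.09 + 0.023916·706.64 = 815.425.

Posterior mean ≈ 815.425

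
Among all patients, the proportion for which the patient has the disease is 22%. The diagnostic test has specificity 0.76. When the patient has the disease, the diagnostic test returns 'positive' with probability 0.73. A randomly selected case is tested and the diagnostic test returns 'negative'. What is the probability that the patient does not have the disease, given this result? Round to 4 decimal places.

Write H for 'the patient has the disease'. Prior odds H:¬H = 0.22/0.78 = 0.28205. For the 'negative' outcome, the likelihood ratio is 0.27/0.76 = 0.35526.
Posterior odds = 0.28205 × 0.35526 = 0.10020, so P(H|E) = 0.10020/(1+0.10020) = 0.0911. Then P(¬H|E) = 1 − 0.0911 = 0.9089.

P(¬H | E) ≈ 0.9089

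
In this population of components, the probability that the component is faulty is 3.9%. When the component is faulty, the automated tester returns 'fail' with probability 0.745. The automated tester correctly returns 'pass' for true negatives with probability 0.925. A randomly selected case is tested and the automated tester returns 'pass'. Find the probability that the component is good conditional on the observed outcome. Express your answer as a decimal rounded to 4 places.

Write H for 'the component is faulty'. Prior odds H:¬H = 0.039/0.961 = 0.040583. For the 'pass' outcome, the likelihood ratio is 0.255/0.925 = 0.27568.
Posterior odds = 0.040583 × 0.27568 = 0.011188, so P(H|E) = 0.011188/(1+0.011188) = 0.0111. Then P(¬H|E) = 1 − 0.0111 = 0.9889.

P(¬H | E) ≈ 0.9889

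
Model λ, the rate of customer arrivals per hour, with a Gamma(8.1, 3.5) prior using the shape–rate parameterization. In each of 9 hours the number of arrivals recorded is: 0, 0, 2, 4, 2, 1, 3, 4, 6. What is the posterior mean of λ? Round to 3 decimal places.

Posterior mean ≈ 2.408

Total count ∑xᵢ = 22 over n = 9 hours.
Gamma is conjugate to the Poisson likelihood: posterior is Gamma(shape = 8.1+22 = 30.1, rate = 3.5+9 = 12.5).
E[λ | data] = 30.1/12.5 = 2.408.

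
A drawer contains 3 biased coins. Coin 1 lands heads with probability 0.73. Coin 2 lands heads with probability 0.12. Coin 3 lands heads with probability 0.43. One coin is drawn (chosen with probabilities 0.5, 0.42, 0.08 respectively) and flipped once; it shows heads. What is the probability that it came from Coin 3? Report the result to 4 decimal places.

Posterior probability ≈ 0.0765

Tabulate prior·likelihood by source: [1] prior 0.5, lik 0.73, product 0.3650; [2] prior 0.42, lik 0.12, product 0.05040; [3] prior 0.08, lik 0.43, product 0.03440.
Normalizing constant = 0.44980; the posterior for Coin 3 is its product over the sum, 0.03440/0.44980 = 0.0765.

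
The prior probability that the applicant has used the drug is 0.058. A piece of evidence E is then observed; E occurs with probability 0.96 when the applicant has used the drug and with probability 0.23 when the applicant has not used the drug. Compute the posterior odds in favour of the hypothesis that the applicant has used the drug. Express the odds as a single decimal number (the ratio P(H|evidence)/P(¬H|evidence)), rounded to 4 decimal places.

Posterior odds ≈ 0.2570

Prior odds = 0.058/(1−0.058) = 0.061571. In log-odds, ln(0.061571) = -2.7876.
Add log likelihood ratio: ln(4.1739) = 1.4289.
Posterior log-odds = -1.3587, so posterior odds = exp(-1.3587) = 0.25699.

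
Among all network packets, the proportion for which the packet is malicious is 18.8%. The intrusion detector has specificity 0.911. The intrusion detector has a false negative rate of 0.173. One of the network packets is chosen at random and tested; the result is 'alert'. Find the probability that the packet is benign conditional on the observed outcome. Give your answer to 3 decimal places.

P(¬H | E) ≈ 0.317

Write H for 'the packet is malicious'. Prior odds H:¬H = 0.188/0.812 = 0.23153. For the 'alert' outcome, the likelihood ratio is 0.827/0.089 = 9.2921.
Posterior odds = 0.23153 × 9.2921 = 2.1514, so P(H|E) = 2.1514/(1+2.1514) = 0.683. Then P(¬H|E) = 1 − 0.683 = 0.317.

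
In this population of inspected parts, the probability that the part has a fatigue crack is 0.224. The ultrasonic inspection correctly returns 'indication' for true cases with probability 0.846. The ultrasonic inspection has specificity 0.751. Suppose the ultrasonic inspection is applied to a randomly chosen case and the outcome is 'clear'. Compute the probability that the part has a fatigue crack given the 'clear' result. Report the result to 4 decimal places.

Write H for 'the part has a fatigue crack'. Prior odds H:¬H = 0.224/0.776 = 0.28866. For the 'clear' outcome, the likelihood ratio is 0.154/0.751 = 0.20506.
Posterior odds = 0.28866 × 0.20506 = 0.059193, so P(H|E) = 0.059193/(1+0.059193) = 0.0559.

P(H | E) ≈ 0.0559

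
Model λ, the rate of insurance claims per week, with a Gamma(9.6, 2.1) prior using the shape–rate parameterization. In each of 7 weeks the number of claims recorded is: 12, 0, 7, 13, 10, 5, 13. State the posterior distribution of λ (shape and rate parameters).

Posterior: Gamma(shape=69.6, rate=9.1)

Total count ∑xᵢ = 60 over n = 7 weeks.
Gamma is conjugate to the Poisson likelihood: posterior is Gamma(shape = 9.6+60 = 69.6, rate = 2.1+7 = 9.1).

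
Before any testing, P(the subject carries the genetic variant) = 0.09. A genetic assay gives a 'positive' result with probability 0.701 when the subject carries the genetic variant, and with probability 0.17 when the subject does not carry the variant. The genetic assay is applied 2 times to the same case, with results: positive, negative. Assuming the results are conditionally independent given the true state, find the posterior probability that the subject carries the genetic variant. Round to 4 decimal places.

Posterior P(H) ≈ 0.1281

Let H be the event that the subject carries the genetic variant; start with P(H) = 0.09. P('positive'|H) = 0.701, P('positive'|¬H) = 0.17.
Update on result 1 ('positive'): P(H) ← 0.701·0.0900 / (0.701·0.0900 + 0.17·0.9100) = 0.063090/0.21779 = 0.2897.
Update on result 2 ('negative'): P(H) ← 0.299·0.2897 / (0.299·0.2897 + 0.83·0.7103) = 0.086615/0.67618 = 0.1281.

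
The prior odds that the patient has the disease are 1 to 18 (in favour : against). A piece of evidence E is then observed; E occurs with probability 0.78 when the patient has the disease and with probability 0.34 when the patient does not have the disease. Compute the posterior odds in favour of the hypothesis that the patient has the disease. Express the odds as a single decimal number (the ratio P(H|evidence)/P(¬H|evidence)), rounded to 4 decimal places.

Posterior odds ≈ 0.1275

Prior odds = 1/18 = 0.055556. In log-odds, ln(0.055556) = -2.8904.
Add log likelihood ratio: ln(2.2941) = 0.83035.
Posterior log-odds = -2.0600, so posterior odds = exp(-2.0600) = 0.12745.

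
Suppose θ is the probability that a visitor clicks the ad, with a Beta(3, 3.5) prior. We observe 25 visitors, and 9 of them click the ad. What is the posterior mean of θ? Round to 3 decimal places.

Observing 9 successes and 16 failures updates Beta(3, 3.5) by adding the success and failure counts to the two shape parameters: α = 3+9 = 12, β = 3.5+16 = 19.5.
Posterior mean = α/(α+β) = 12/31.5 = 0.381.

Posterior mean ≈ 0.381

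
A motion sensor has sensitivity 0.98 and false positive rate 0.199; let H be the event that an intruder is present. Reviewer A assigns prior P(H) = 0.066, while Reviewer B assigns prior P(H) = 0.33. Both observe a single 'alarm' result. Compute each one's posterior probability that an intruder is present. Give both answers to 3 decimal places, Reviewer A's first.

The likelihood ratio for an 'alarm' result is 0.98/0.199 = 4.9246.
Reviewer A: prior odds 0.066/0.934 = 0.070664; posterior odds 0.34799; posterior probability 0.258.
Reviewer B: prior odds 0.33/0.67 = 0.49254; posterior odds 2.4256; posterior probability 0.708.

Reviewer A: 0.258; Reviewer B: 0.708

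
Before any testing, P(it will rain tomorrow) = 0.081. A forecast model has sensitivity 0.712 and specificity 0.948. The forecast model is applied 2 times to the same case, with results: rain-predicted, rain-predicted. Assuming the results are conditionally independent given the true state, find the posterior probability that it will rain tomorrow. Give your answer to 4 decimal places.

Posterior P(H) ≈ 0.9429

Let H be the event that it will rain tomorrow; start with P(H) = 0.081. P('rain-predicted'|H) = 0.712, P('rain-predicted'|¬H) = 0.052.
Update on result 1 ('rain-predicted'): P(H) ← 0.712·0.0810 / (0.712·0.0810 + 0.052·0.9190) = 0.057672/0.10546 = 0.5469.
Update on result 2 ('rain-predicted'): P(H) ← 0.712·0.5469 / (0.712·0.5469 + 0.052·0.4531) = 0.38937/0.41293 = 0.9429.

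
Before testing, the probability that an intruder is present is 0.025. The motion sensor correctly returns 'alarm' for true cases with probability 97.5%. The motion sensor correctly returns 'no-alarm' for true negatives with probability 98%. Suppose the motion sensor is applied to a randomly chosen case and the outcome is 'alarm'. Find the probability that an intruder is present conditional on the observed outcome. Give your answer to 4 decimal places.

Let H be the event that an intruder is present. P(H) = 0.025, so P(¬H) = 0.975. With E the 'alarm' result, P(E|H) = 0.975 and P(E|¬H) = 0.02.
P(E) = 0.975·0.025 + 0.02·0.975 = 0.024375 + 0.019500 = 0.043875.
By Bayes' theorem, P(H|E) = 0.024375 / 0.043875 = 0.5556.

P(H | E) ≈ 0.5556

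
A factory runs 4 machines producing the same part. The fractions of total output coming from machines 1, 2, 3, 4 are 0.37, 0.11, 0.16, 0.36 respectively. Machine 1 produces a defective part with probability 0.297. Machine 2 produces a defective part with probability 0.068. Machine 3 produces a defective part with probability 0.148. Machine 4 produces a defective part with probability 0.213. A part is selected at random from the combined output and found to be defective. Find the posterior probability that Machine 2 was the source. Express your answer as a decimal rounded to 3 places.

Posterior probability ≈ 0.034

P(defective|M1) = 0.297; P(defective|M2) = 0.068; P(defective|M3) = 0.148; P(defective|M4) = 0.213.
Prior × likelihood for each source: 0.37·0.297=0.1099, 0.11·0.068=0.007480, 0.16·0.148=0.02368, 0.36·0.213=0.07668. Summing gives P(defective) = 0.21773.
P(Machine 2 | defective) = 0.007480 / 0.21773 = 0.034.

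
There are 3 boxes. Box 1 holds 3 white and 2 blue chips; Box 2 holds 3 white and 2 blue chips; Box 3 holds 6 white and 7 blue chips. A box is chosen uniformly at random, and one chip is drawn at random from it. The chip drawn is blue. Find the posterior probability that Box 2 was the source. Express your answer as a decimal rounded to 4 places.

P(blue|Box 1) = 0.4; P(blue|Box 2) = 0.4; P(blue|Box 3) = 0.5385.
Prior × likelihood for each source: 0.333333·0.4=0.1333, 0.333333·0.4=0.1333, 0.333333·0.5385=0.1795. Summing gives P(blue) = 0.44615.
P(Box 2 | blue) = 0.1333 / 0.44615 = 0.2989.

Posterior probability ≈ 0.2989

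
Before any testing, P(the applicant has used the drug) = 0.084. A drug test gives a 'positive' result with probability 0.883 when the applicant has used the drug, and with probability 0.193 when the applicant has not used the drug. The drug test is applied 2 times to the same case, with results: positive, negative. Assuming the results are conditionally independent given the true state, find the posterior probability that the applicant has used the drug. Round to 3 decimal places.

With H the event that the applicant has used the drug, the joint likelihood of the observed sequence is P(data|H) = 0.883·0.117 = 0.10331 and P(data|¬H) = 0.193·0.807 = 0.15575.
Bayes: P(H|data) = 0.084·0.10331 / (0.084·0.10331 + 0.916·0.15575) = 0.0086781/0.15135 = 0.0573.

Posterior P(H) ≈ 0.057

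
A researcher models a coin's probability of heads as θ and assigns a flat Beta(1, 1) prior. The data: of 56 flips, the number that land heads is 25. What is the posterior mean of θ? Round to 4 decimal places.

Observing 25 successes and 31 failures updates Beta(1, 1) by adding the success and failure counts to the two shape parameters: α = 1+25 = 26, β = 1+31 = 32.
Posterior mean = α/(α+β) = 26/58 = 0.4483.

Posterior mean ≈ 0.4483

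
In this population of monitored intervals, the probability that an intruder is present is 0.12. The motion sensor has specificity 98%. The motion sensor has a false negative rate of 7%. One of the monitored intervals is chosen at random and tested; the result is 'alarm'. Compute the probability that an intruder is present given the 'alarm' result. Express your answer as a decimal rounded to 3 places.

P(H | E) ≈ 0.864

Let H be the event that an intruder is present. P(H) = 0.12, so P(¬H) = 0.88. With E the 'alarm' result, P(E|H) = 0.93 and P(E|¬H) = 0.02.
P(E) = 0.93·0.12 + 0.02·0.88 = 0.11160 + 0.017600 = 0.12920.
By Bayes' theorem, P(H|E) = 0.11160 / 0.12920 = 0.864.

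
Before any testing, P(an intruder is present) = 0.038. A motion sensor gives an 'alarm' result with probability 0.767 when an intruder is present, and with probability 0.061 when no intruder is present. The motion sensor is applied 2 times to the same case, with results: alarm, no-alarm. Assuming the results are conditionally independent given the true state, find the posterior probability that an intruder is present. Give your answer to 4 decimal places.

With H the event that an intruder is present, the joint likelihood of the observed sequence is P(data|H) = 0.767·0.233 = 0.17871 and P(data|¬H) = 0.061·0.939 = 0.057279.
Bayes: P(H|data) = 0.038·0.17871 / (0.038·0.17871 + 0.962·0.057279) = 0.0067910/0.061893 = 0.1097.

Posterior P(H) ≈ 0.1097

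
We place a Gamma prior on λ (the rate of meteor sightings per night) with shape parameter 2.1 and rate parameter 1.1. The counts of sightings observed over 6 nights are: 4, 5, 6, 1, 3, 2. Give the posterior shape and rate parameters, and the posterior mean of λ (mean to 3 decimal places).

Posterior: Gamma(shape=23.1, rate=7.1); mean ≈ 3.254

Total count ∑xᵢ = 21 over n = 6 nights.
Gamma is conjugate to the Poisson likelihood: posterior is Gamma(shape = 2.1+21 = 23.1, rate = 1.1+6 = 7.1).
Posterior mean = shape/rate = 23.1/7.1 = 3.254.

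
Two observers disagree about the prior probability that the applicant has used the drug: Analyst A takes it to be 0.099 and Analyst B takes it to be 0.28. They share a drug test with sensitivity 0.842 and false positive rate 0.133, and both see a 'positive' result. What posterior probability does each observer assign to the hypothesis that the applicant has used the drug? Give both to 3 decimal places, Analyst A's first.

P('+'|H) = 0.842, P('+'|¬H) = 0.133.
Analyst A: numerator 0.842·0.099 = 0.083358; evidence = 0.083358+0.133·0.901 = 0.20319; posterior = 0.410.
Analyst B: numerator 0.842·0.28 = 0.23576; evidence = 0.23576+0.133·0.72 = 0.33152; posterior = 0.711.

Analyst A: 0.410; Analyst B: 0.711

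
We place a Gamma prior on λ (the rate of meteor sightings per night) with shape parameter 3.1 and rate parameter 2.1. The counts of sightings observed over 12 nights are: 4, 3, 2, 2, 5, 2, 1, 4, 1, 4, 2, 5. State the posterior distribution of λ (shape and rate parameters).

Posterior: Gamma(shape=38.1, rate=14.1)

The Poisson likelihood adds the total count to the shape and the number of exposure periods to the rate. Here ∑xᵢ = 35 and n = 12, so shape 3.1→38.1 and rate 2.1→14.1.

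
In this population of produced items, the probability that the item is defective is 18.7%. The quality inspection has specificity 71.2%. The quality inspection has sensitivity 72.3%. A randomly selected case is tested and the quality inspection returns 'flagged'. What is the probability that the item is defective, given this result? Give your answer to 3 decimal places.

P(H | E) ≈ 0.366

Write H for 'the item is defective'. Prior odds H:¬H = 0.187/0.813 = 0.23001. For the 'flagged' outcome, the likelihood ratio is 0.723/0.288 = 2.5104.
Posterior odds = 0.23001 × 2.5104 = 0.57743, so P(H|E) = 0.57743/(1+0.57743) = 0.366.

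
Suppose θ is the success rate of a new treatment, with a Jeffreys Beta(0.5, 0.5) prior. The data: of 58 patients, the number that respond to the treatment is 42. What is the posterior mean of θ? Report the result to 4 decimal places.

The binomial likelihood is conjugate to the Beta prior: with 42 successes and 16 failures, the posterior is Beta(0.5+42, 0.5+16) = Beta(42.5, 16.5).
Posterior mean = α/(α+β) = 42.5/59 = 0.7203.

Posterior mean ≈ 0.7203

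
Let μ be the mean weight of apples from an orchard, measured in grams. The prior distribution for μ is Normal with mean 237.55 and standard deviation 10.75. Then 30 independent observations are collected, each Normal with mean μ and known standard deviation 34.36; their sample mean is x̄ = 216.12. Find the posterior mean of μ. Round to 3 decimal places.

With known σ, the Normal prior is conjugate. Weight on the data is w = (n/σ²)/(n/σ² + 1/τ₀²) = 0.0254106/(0.0254106+0.00865333) = 0.74597.
Posterior mean = w·x̄ + (1−w)·μ₀ = 0.74597·216.12 + 0.25403·237.55 = 221.564.

Posterior mean ≈ 221.564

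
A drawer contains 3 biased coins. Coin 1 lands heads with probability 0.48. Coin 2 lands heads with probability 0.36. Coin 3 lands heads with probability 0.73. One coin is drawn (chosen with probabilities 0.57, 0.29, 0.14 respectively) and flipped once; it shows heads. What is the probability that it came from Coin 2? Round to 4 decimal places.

P(heads|C1) = 0.48; P(heads|C2) = 0.36; P(heads|C3) = 0.73.
Prior × likelihood for each source: 0.57·0.48=0.2736, 0.29·0.36=0.1044, 0.14·0.73=0.1022. Summing gives P(heads) = 0.48020.
P(Coin 2 | heads) = 0.1044 / 0.48020 = 0.2174.

Posterior probability ≈ 0.2174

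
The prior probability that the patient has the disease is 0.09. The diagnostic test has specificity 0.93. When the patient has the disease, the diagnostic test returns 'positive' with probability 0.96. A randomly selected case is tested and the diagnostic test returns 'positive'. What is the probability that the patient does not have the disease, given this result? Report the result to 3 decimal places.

Write H for 'the patient has the disease'. Prior odds H:¬H = 0.09/0.91 = 0.098901. For the 'positive' outcome, the likelihood ratio is 0.96/0.07 = 13.714.
Posterior odds = 0.098901 × 13.714 = 1.3564, so P(H|E) = 1.3564/(1+1.3564) = 0.576. Then P(¬H|E) = 1 − 0.576 = 0.424.

P(¬H | E) ≈ 0.424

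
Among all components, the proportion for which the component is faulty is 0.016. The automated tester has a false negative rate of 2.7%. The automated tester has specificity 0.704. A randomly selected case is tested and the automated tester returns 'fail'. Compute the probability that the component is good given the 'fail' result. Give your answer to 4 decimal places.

Let H be the event that the component is faulty. P(H) = 0.016, so P(¬H) = 0.984. With E the 'fail' result, P(E|H) = 0.973 and P(E|¬H) = 0.296.
P(E) = 0.973·0.016 + 0.296·0.984 = 0.015568 + 0.29126 = 0.30683.
By Bayes' theorem, P(H|E) = 0.015568 / 0.30683 = 0.0507. Hence P(¬H|E) = 1 − 0.0507 = 0.9493.

P(¬H | E) ≈ 0.9493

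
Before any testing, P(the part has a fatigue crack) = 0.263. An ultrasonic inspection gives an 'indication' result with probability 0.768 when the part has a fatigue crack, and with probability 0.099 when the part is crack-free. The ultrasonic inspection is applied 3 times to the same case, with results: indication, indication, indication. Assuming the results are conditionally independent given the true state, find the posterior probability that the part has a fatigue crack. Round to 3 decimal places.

Posterior P(H) ≈ 0.994

With H the event that the part has a fatigue crack, the joint likelihood of the observed sequence is P(data|H) = 0.768·0.768·0.768 = 0.45298 and P(data|¬H) = 0.099·0.099·0.099 = 0.00097030.
Bayes: P(H|data) = 0.263·0.45298 / (0.263·0.45298 + 0.737·0.00097030) = 0.11914/0.11985 = 0.9940.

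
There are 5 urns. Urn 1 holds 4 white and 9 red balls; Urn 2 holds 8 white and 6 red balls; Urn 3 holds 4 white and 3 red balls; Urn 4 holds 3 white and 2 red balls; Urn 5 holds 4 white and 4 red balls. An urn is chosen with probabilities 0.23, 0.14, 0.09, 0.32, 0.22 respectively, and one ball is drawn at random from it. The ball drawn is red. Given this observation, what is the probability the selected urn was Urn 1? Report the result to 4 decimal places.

Tabulate prior·likelihood by source: [1] prior 0.23, lik 0.6923, product 0.1592; [2] prior 0.14, lik 0.4286, product 0.06000; [3] prior 0.09, lik 0.4286, product 0.03857; [4] prior 0.32, lik 0.4, product 0.1280; [5] prior 0.22, lik 0.5, product 0.1100.
Normalizing constant = 0.49580; the posterior for Urn 1 is its product over the sum, 0.1592/0.49580 = 0.3212.

Posterior probability ≈ 0.3212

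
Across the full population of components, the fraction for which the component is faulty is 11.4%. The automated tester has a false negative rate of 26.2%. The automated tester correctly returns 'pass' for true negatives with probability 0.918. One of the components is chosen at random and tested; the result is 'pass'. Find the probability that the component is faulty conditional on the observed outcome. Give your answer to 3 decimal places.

Let H be the event that the component is faulty. P(H) = 0.114, so P(¬H) = 0.886. With E the 'pass' result, P(E|H) = 0.262 and P(E|¬H) = 0.918.
P(E) = 0.262·0.114 + 0.918·0.886 = 0.029868 + 0.81335 = 0.84322.
By Bayes' theorem, P(H|E) = 0.029868 / 0.84322 = 0.035.

P(H | E) ≈ 0.035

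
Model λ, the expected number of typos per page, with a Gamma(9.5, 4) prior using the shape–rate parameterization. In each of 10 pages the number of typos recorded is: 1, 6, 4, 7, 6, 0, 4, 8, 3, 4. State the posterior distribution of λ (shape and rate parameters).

Total count ∑xᵢ = 43 over n = 10 pages.
Gamma is conjugate to the Poisson likelihood: posterior is Gamma(shape = 9.5+43 = 52.5, rate = 4+10 = 14).

Posterior: Gamma(shape=52.5, rate=14)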